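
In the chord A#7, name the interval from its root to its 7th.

minor seventh

The chord tones of A#7 are A#–C##–E#–G#.
So we need the interval from A# up to G#.
7 letter names make it a seventh; at 10 semitones (a half step narrower than major) the quality is minor.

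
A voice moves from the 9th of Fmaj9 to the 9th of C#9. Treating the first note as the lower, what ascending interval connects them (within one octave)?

The 9th of Fmaj9 is G; the 9th of C#9 is D#.
From G to D#: 8 semitones over a fifth = augmented.

augmented 5th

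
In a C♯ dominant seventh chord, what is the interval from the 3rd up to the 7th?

diminished fifth

C♯7 (C♯ dominant seventh) is spelled C♯, E♯, G♯, B.
That puts E♯ below B.
E♯ up to B is 6 semitones, a half step narrower than a perfect fifth, so the interval is diminished.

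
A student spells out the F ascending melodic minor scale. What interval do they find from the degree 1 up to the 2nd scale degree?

major second

Spelling the F ascending melodic minor scale: F G Ab Bb C D E.
Degree 1 = F; degree 2 = G.
From F to G is 2 semitones, exactly the major second.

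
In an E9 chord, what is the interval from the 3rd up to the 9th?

minor seventh

E9 is spelled E–G♯–B–D–F♯.
The 3rd is G♯ and the 9th is F♯.
7 letter names make it a seventh; at 10 semitones (a half step narrower than major) the quality is minor.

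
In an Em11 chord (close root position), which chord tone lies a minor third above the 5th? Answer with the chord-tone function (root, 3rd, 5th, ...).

7th

Em11 is spelled E-G-B-D-F♯-A.
The 5th is B. A minor third above B is D.
D is the chord's 7th.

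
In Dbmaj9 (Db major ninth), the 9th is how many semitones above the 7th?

3

The chord tones of Db major ninth are Db-F-Ab-C-Eb.
C to Eb is a minor third: 3 semitones.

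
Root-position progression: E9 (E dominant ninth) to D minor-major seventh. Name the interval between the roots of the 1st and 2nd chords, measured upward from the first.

The roots are E and D.
7 letter names make it a seventh; at 10 semitones (a half step narrower than major) the quality is minor.

minor 7th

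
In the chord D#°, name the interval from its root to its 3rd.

D#dim: D#, F#, A.
The root is D# and the 3rd is F#.
From D# to F#: 3 semitones over a third = minor.

minor third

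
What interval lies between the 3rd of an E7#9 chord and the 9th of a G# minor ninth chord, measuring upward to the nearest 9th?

E7#9 has G# as its 3rd, and G# minor ninth has A# as its 9th.
G# up to A# spans 2 letter names and 2 semitones — a major second.

major 2nd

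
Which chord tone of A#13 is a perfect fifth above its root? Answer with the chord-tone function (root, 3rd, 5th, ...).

A#13: A#, C##, E#, G#, B#, F##.
The root is A#. A perfect fifth above A# is E#.
E# is the chord's 5th.

5th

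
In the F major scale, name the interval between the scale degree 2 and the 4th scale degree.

F major: F G A B♭ C D E.
So we need the interval from G up to B♭.
From G to B♭: 3 semitones over a third = minor.

minor third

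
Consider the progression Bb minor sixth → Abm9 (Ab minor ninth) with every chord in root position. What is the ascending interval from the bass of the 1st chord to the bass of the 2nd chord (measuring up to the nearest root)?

minor 7th

The roots are Bb and Ab.
From Bb to Ab: 10 semitones over a seventh = minor.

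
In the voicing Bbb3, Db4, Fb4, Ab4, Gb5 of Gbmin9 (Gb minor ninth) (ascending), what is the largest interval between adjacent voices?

minor seventh

Adjacent intervals: Bbb3→Db4 = major third; Db4→Fb4 = minor third; Fb4→Ab4 = major third; Ab4→Gb5 = minor seventh.
The largest is Ab4 to Gb5, a minor seventh (10 semitones).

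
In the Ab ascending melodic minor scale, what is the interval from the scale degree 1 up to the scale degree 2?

major 2nd

The scale runs Ab Bb Cb Db Eb F G.
That puts Ab below Bb.
From Ab to Bb is 2 semitones, exactly the major second.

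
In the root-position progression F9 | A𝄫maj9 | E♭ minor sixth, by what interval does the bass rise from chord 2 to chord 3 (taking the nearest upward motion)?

augmented 5th

The roots are A𝄫 and E♭.
From A𝄫 to E♭: 8 semitones over a fifth = augmented.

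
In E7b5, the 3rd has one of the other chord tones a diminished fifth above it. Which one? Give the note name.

E7b5 is spelled E–G#–Bb–D.
The 3rd is G#. A diminished fifth above G# is D.
D is the chord's 7th.

D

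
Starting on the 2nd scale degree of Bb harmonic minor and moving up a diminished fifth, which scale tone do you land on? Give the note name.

The scale is Bb C Db Eb F Gb A.
The 2nd scale degree is C; a diminished fifth above that is Gb — scale degree 6.

Gb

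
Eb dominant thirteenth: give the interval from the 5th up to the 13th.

Eb13: Eb G Bb Db F C.
5th = Bb; 13th = C.
Counting 9 letters and 14 half steps from Bb gives a major ninth.

major ninth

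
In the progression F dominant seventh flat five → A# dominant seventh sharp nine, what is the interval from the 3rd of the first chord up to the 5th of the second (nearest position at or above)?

augmented fifth

The 3rd of F dominant seventh flat five is A; the 5th of A# dominant seventh sharp nine is E#.
A up to E# is 8 semitones, a half step wider than a perfect fifth, so the interval is augmented.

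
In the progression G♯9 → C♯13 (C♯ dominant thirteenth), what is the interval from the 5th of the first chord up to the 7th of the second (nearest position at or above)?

minor sixth

G♯9 has D♯ as its 5th, and C♯13 (C♯ dominant thirteenth) has B as its 7th.
6 letter names make it a sixth; at 8 semitones (a half step narrower than major) the quality is minor.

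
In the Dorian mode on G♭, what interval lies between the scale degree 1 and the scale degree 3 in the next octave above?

G♭ dorian: G♭ A♭ B𝄫 C♭ D♭ E♭ F♭.
The scale degree 1 is G♭ and the 3rd scale degree (up an octave) is B𝄫.
From G♭ to B𝄫: 15 semitones over a tenth = minor.

minor tenth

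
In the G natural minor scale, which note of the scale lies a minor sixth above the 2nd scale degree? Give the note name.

The scale is G A B♭ C D E♭ F.
The 2nd scale degree is A; a minor sixth above that is F — scale degree 7.

F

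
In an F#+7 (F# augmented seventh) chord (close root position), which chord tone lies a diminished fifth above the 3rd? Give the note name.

E

The chord tones of F#aug7 are F#–A#–C##–E.
The 3rd is A#. A diminished fifth above A# is E.
E is the chord's 7th.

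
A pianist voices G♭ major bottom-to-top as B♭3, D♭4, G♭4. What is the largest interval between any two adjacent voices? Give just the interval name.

P4

Adjacent intervals: B♭3→D♭4 = minor third; D♭4→G♭4 = perfect fourth.
The largest is D♭4 to G♭4, a perfect fourth (5 semitones).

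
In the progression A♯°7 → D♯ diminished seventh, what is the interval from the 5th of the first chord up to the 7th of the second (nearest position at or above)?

m6

The 5th of A♯°7 is E; the 7th of D♯ diminished seventh is C.
6 letter names make it a sixth; at 8 semitones (a half step narrower than major) the quality is minor.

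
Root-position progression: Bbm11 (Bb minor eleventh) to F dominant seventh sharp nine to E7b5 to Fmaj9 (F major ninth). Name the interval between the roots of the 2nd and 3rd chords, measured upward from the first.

The roots are F and E.
From F to E is 11 semitones, exactly the major seventh.

major seventh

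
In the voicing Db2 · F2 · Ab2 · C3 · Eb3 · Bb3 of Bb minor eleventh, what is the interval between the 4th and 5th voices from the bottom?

Those voices are C3 and Eb3.
C up to Eb is 3 semitones, a half step narrower than a major third, so the interval is minor.

m3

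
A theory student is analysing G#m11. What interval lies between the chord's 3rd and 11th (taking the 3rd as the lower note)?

major ninth

Spelling the chord: G#-B-D#-F#-A#-C#.
So we need the interval from B up to C#.
B up to C# spans 9 letter names and 14 semitones — a major ninth.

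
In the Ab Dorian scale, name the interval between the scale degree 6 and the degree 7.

minor 2nd

The scale runs Ab Bb Cb Db Eb F Gb.
The scale degree 6 is F and the degree 7 is Gb.
F up to Gb is 1 semitone, a half step narrower than a major second, so the interval is minor.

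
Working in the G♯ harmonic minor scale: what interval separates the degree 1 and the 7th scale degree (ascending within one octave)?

Spelling the G♯ harmonic minor scale: G♯ A♯ B C♯ D♯ E F𝄪.
Degree 1 = G♯; scale degree 7 = F𝄪.
Counting 7 letters and 11 half steps from G♯ gives a major seventh.

major seventh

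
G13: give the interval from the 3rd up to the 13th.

The chord tones of G13 are G-B-D-F-A-E.
3rd = B; 13th = E.
B up to E spans 11 letter names and 17 semitones — a perfect eleventh.

perfect 11th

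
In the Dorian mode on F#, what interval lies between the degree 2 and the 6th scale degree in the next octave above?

perfect twelfth

F# dorian: F# G# A B C# D# E.
That puts G# below D#.
G# up to D# spans 12 letter names and 19 semitones — a perfect twelfth.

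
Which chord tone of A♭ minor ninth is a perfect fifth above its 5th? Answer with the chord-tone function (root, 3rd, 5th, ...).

9th

A♭min9 is spelled A♭-C♭-E♭-G♭-B♭.
The 5th is E♭. A perfect fifth above E♭ is B♭.
B♭ is the chord's 9th.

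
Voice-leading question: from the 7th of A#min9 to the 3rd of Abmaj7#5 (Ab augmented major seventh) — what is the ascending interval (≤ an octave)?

The 7th of A#min9 is G#; the 3rd of Abmaj7#5 (Ab augmented major seventh) is C.
G# up to C is 4 semitones, a half step narrower than a perfect fourth, so the interval is diminished.

diminished fourth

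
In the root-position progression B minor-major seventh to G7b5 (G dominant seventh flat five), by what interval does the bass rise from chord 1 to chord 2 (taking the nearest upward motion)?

The roots are B and G.
From B to G: 8 semitones over a sixth = minor.

minor 6th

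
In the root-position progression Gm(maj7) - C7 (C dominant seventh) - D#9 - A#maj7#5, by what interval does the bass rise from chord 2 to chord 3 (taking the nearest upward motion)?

The roots are C and D#.
C up to D# is 3 semitones, a half step wider than a major second, so the interval is augmented.

augmented second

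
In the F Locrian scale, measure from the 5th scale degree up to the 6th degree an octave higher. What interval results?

The scale runs F Gb Ab Bb Cb Db Eb.
So we need the interval from Cb up to Db.
Counting 9 letters and 14 half steps from Cb gives a major ninth.

major 9th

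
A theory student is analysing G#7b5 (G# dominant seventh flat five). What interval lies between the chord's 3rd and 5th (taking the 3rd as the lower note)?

diminished 3rd

G#7b5 (G# dominant seventh flat five): G#–B#–D–F#.
3rd = B#; 5th = D.
From B# to D: 2 semitones over a third = diminished.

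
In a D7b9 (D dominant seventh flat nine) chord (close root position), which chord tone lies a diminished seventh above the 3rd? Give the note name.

Eb

D7b9 is spelled D–F♯–A–C–E♭.
The 3rd is F♯. A diminished seventh above F♯ is E♭.
E♭ is the chord's 9th.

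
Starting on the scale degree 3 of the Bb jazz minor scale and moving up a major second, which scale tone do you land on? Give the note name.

Eb

The scale is Bb C Db Eb F G A.
The scale degree 3 is Db; a major second above that is Eb — scale degree 4.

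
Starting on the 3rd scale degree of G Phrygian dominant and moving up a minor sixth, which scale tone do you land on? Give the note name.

The scale is G Ab B C D Eb F.
The 3rd scale degree is B; a minor sixth above that is G — scale degree 1.

G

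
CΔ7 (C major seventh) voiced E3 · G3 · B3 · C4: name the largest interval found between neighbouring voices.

Adjacent intervals: E3→G3 = minor third; G3→B3 = major third; B3→C4 = minor second.
The largest is G3 to B3, a major third (4 semitones).

major third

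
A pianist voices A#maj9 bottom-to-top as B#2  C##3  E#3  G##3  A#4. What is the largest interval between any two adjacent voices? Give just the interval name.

minor ninth

Adjacent intervals: B#2→C##3 = major second; C##3→E#3 = minor third; E#3→G##3 = major third; G##3→A#4 = minor ninth.
The largest is G##3 to A#4, a minor ninth (13 semitones).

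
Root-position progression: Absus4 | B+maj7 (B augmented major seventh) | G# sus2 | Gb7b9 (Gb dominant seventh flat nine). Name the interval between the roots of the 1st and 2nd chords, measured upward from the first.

augmented second

The roots are Ab and B.
From Ab to B: 3 semitones over a second = augmented.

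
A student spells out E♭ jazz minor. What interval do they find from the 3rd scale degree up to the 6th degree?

The scale runs E♭ F G♭ A♭ B♭ C D.
That puts G♭ below C.
G♭ up to C is 6 semitones, a half step wider than a perfect fourth, so the interval is augmented.

augmented 4th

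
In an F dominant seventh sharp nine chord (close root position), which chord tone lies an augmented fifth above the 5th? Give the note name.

The chord tones of F7#9 are F–A–C–Eb–G#.
The 5th is C. An augmented fifth above C is G#.
G# is the chord's 9th.

G#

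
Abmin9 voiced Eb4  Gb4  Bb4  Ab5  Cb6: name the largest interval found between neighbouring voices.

Adjacent intervals: Eb4→Gb4 = minor third; Gb4→Bb4 = major third; Bb4→Ab5 = minor seventh; Ab5→Cb6 = minor third.
The largest is Bb4 to Ab5, a minor seventh (10 semitones).

m7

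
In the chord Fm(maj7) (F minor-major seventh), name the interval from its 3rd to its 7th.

Fm(maj7) (F minor-major seventh) is spelled F Ab C E.
3rd = Ab; 7th = E.
Ab up to E is 8 semitones, a half step wider than a perfect fifth, so the interval is augmented.

augmented 5th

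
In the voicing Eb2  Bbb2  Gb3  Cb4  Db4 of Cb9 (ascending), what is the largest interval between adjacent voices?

major sixth

Adjacent intervals: Eb2→Bbb2 = diminished fifth; Bbb2→Gb3 = major sixth; Gb3→Cb4 = perfect fourth; Cb4→Db4 = major second.
The largest is Bbb2 to Gb3, a major sixth (9 semitones).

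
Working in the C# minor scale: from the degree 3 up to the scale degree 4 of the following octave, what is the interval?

The scale runs C# D# E F# G# A B.
The degree 3 is E and the scale degree 4 (up an octave) is F#.
E up to F# spans 9 letter names and 14 semitones — a major ninth.

major 9th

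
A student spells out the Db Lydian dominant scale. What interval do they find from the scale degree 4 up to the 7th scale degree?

Spelling the Db Lydian dominant scale: Db Eb F G Ab Bb Cb.
The scale degree 4 is G and the 7th degree is Cb.
From G to Cb: 4 semitones over a fourth = diminished.

d4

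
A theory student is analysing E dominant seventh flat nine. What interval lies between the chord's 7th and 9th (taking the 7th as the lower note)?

minor 3rd

Spelling the chord: E-G♯-B-D-F.
The 7th is D and the 9th is F.
D up to F is 3 semitones, a half step narrower than a major third, so the interval is minor.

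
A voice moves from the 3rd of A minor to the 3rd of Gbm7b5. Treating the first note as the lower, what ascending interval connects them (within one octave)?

A minor has C as its 3rd, and Gbm7b5 has Bbb as its 3rd.
From C to Bbb: 9 semitones over a seventh = diminished.

diminished seventh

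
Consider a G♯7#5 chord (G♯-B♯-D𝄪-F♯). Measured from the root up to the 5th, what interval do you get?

The root is G♯ and the 5th is D𝄪.
5 letter names make it a fifth; at 8 semitones (a half step wider than perfect) the quality is augmented.

augmented fifth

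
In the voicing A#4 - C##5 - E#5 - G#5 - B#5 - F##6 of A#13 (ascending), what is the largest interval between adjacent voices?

perfect fifth

Adjacent intervals: A#4→C##5 = major third; C##5→E#5 = minor third; E#5→G#5 = minor third; G#5→B#5 = major third; B#5→F##6 = perfect fifth.
The largest is B#5 to F##6, a perfect fifth (7 semitones).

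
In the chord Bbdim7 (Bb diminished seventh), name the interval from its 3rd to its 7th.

Bb°7 is spelled Bb-Db-Fb-Abb.
So we need the interval from Db up to Abb.
Db up to Abb is 6 semitones, a half step narrower than a perfect fifth, so the interval is diminished.

diminished fifth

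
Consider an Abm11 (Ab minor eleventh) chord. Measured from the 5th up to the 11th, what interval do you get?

The chord tones of Abm11 are Ab, Cb, Eb, Gb, Bb, Db.
So we need the interval from Eb up to Db.
Eb up to Db is 10 semitones, a half step narrower than a major seventh, so the interval is minor.

m7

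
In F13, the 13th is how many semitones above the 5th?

14

The chord tones of F13 (F dominant thirteenth) are F–A–C–Eb–G–D.
C to D is a major ninth: 14 semitones.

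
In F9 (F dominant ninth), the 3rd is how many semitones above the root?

4

F9 (F dominant ninth): F A C Eb G.
F to A is a major third: 4 semitones.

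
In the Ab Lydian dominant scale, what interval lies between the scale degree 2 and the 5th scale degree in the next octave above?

Ab lydian dominant: Ab Bb C D Eb F Gb.
The scale degree 2 is Bb and the 5th scale degree (up an octave) is Eb.
From Bb to Eb is 17 semitones, exactly the perfect eleventh.

perfect 11th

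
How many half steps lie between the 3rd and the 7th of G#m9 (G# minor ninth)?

Spelling the chord: G#, B, D#, F#, A#.
B to F# is a perfect fifth: 7 semitones.

7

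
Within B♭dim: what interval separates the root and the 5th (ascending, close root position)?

diminished fifth

The chord tones of B♭dim are B♭–D♭–F♭.
The root is B♭ and the 5th is F♭.
B♭ up to F♭ is 6 semitones, a half step narrower than a perfect fifth, so the interval is diminished.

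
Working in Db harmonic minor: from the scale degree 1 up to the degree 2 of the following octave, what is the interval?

M9

The scale runs Db Eb Fb Gb Ab Bbb C.
The scale degree 1 is Db and the scale degree 2 (up an octave) is Eb.
Db up to Eb spans 9 letter names and 14 semitones — a major ninth.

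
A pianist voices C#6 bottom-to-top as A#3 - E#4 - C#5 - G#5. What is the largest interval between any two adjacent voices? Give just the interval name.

Adjacent intervals: A#3→E#4 = perfect fifth; E#4→C#5 = minor sixth; C#5→G#5 = perfect fifth.
The largest is E#4 to C#5, a minor sixth (8 semitones).

m6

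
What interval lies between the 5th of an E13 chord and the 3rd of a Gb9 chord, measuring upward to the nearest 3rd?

diminished octave

The 5th of E13 is B; the 3rd of Gb9 is Bb.
From B to Bb: 11 semitones over an octave = diminished.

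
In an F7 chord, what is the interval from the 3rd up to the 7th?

The chord tones of F7 (F dominant seventh) are F–A–C–Eb.
That puts A below Eb.
A up to Eb is 6 semitones, a half step narrower than a perfect fifth, so the interval is diminished.

diminished fifth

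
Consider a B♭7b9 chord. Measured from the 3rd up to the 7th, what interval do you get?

diminished fifth

The chord tones of B♭7b9 (B♭ dominant seventh flat nine) are B♭, D, F, A♭, C♭.
So we need the interval from D up to A♭.
D up to A♭ is 6 semitones, a half step narrower than a perfect fifth, so the interval is diminished.
That tritone between 3rd and 7th is what gives the dominant seventh its pull toward resolution.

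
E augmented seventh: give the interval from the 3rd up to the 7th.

d5

The chord tones of E augmented seventh are E, G♯, B♯, D.
So we need the interval from G♯ up to D.
G♯ up to D is 6 semitones, a half step narrower than a perfect fifth, so the interval is diminished.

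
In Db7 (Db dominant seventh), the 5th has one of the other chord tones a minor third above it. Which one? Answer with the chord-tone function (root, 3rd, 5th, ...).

7th

Db dominant seventh is spelled Db, F, Ab, Cb.
The 5th is Ab. A minor third above Ab is Cb.
Cb is the chord's 7th.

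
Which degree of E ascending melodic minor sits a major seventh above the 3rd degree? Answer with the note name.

F#

The scale is E F# G A B C# D#.
The 3rd degree is G; a major seventh above that is F# — scale degree 2.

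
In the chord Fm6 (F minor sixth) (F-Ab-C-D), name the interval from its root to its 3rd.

So we need the interval from F up to Ab.
From F to Ab: 3 semitones over a third = minor.

m3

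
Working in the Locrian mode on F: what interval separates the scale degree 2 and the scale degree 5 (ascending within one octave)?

perfect fourth

F locrian: F Gb Ab Bb Cb Db Eb.
Scale degree 2 = Gb; scale degree 5 = Cb.
Counting 4 letters and 5 half steps from Gb gives a perfect fourth.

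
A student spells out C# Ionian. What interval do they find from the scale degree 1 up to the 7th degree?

major seventh

The scale runs C# D# E# F# G# A# B#.
The scale degree 1 is C# and the degree 7 is B#.
Counting 7 letters and 11 half steps from C# gives a major seventh.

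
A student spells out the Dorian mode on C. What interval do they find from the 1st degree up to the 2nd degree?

major second

Spelling the Dorian mode on C: C D Eb F G A Bb.
1st degree = C; scale degree 2 = D.
Counting 2 letters and 2 half steps from C gives a major second.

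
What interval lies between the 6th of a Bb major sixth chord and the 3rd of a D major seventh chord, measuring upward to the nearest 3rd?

major 7th

The 6th of Bb major sixth is G; the 3rd of D major seventh is F#.
G up to F# spans 7 letter names and 11 semitones — a major seventh.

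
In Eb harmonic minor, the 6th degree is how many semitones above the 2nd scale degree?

The scale is Eb F Gb Ab Bb Cb D.
F up to Cb is a diminished fifth — 6 semitones.

6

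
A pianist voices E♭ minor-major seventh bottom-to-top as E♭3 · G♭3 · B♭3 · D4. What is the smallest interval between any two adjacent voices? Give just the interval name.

m3

Adjacent intervals: E♭3→G♭3 = minor third; G♭3→B♭3 = major third; B♭3→D4 = major third.
The smallest is E♭3 to G♭3, a minor third (3 semitones).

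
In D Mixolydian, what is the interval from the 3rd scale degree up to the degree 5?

minor third

The scale runs D E F# G A B C.
The 3rd scale degree is F# and the scale degree 5 is A.
3 letter names make it a third; at 3 semitones (a half step narrower than major) the quality is minor.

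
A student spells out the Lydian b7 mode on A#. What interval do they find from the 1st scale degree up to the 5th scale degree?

The scale runs A# B# C## D## E# F## G#.
That puts A# below E#.
A# up to E# spans 5 letter names and 7 semitones — a perfect fifth.

perfect 5th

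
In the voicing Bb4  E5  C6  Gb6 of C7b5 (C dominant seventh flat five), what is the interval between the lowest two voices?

A4

Those voices are Bb4 and E5.
Bb up to E is 6 semitones, a half step wider than a perfect fourth, so the interval is augmented.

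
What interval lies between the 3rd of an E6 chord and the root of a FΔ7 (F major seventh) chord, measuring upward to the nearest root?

The 3rd of E6 is G#; the root of FΔ7 (F major seventh) is F.
7 letter names make it a seventh; at 9 semitones (a whole step narrower than major) the quality is diminished.

diminished seventh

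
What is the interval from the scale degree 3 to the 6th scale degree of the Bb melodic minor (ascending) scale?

The scale runs Bb C Db Eb F G A.
So we need the interval from Db up to G.
Db up to G is 6 semitones, a half step wider than a perfect fourth, so the interval is augmented.

augmented fourth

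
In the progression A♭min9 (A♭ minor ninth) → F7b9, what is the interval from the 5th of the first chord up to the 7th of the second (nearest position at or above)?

perfect 1st

The 5th of A♭min9 (A♭ minor ninth) is E♭; the 7th of F7b9 is E♭.
Counting 1 letters and 0 half steps from E♭ gives a perfect unison.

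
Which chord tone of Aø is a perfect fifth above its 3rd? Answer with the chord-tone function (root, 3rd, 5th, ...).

7th

Aø: A C E♭ G.
The 3rd is C. A perfect fifth above C is G.
G is the chord's 7th.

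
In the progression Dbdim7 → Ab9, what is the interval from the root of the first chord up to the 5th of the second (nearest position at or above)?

major second

The root of Dbdim7 is Db; the 5th of Ab9 is Eb.
Counting 2 letters and 2 half steps from Db gives a major second.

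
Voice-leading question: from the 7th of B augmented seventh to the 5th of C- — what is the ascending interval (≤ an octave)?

minor 7th

B augmented seventh has A as its 7th, and C- has G as its 5th.
A up to G is 10 semitones, a half step narrower than a major seventh, so the interval is minor.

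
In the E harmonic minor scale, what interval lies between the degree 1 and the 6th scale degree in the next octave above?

Spelling the E harmonic minor scale: E F# G A B C D#.
That puts E below C.
E up to C is 20 semitones, a half step narrower than a major thirteenth, so the interval is minor.

minor thirteenth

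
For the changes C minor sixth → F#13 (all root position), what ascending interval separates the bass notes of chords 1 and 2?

The roots are C and F#.
C up to F# is 6 semitones, a half step wider than a perfect fourth, so the interval is augmented.

augmented fourth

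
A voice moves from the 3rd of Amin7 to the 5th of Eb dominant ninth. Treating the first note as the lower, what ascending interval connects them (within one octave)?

minor seventh

The 3rd of Amin7 is C; the 5th of Eb dominant ninth is Bb.
From C to Bb: 10 semitones over a seventh = minor.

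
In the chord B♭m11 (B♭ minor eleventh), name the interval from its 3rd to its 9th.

major seventh

Spelling the chord: B♭-D♭-F-A♭-C-E♭.
So we need the interval from D♭ up to C.
D♭ up to C spans 7 letter names and 11 semitones — a major seventh.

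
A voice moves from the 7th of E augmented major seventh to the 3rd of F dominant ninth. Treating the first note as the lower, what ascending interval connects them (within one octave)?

diminished fifth

The 7th of E augmented major seventh is D♯; the 3rd of F dominant ninth is A.
D♯ up to A is 6 semitones, a half step narrower than a perfect fifth, so the interval is diminished.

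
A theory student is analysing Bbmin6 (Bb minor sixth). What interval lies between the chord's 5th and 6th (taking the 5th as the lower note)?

The chord tones of Bbmin6 are Bb–Db–F–G.
So we need the interval from F up to G.
From F to G is 2 semitones, exactly the major second.

major second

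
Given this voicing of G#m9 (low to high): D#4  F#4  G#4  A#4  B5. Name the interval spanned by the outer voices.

The outer voices are D#4 and B5.
From D# to B: 20 semitones over a thirteenth = minor.

minor 13th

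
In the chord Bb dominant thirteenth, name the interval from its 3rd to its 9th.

minor 7th

Spelling the chord: Bb–D–F–Ab–C–G.
The 3rd is D and the 9th is C.
D up to C is 10 semitones, a half step narrower than a major seventh, so the interval is minor.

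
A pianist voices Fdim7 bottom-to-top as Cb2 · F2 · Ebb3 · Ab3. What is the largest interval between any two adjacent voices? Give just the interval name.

Adjacent intervals: Cb2→F2 = augmented fourth; F2→Ebb3 = diminished seventh; Ebb3→Ab3 = augmented fourth.
The largest is F2 to Ebb3, a diminished seventh (9 semitones).

d7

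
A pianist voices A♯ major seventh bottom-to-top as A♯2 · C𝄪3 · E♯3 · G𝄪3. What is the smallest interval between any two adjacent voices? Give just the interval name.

Adjacent intervals: A♯2→C𝄪3 = major third; C𝄪3→E♯3 = minor third; E♯3→G𝄪3 = major third.
The smallest is C𝄪3 to E♯3, a minor third (3 semitones).

minor third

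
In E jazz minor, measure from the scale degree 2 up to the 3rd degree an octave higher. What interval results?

minor ninth

The scale runs E F# G A B C# D#.
Scale degree 2 = F#; degree 3 (up an octave) = G.
From F# to G: 13 semitones over a ninth = minor.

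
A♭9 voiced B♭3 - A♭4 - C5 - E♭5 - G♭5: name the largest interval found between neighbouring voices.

m7

Adjacent intervals: B♭3→A♭4 = minor seventh; A♭4→C5 = major third; C5→E♭5 = minor third; E♭5→G♭5 = minor third.
The largest is B♭3 to A♭4, a minor seventh (10 semitones).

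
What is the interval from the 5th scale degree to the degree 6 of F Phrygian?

The scale runs F Gb Ab Bb C Db Eb.
The 5th scale degree is C and the degree 6 is Db.
C up to Db is 1 semitone, a half step narrower than a major second, so the interval is minor.

minor second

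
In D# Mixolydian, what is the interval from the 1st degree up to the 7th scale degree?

D# mixolydian: D# E# F## G# A# B# C#.
The 1st degree is D# and the 7th scale degree is C#.
7 letter names make it a seventh; at 10 semitones (a half step narrower than major) the quality is minor.

minor seventh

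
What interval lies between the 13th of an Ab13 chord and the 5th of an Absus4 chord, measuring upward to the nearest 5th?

minor seventh

Ab13 has F as its 13th, and Absus4 has Eb as its 5th.
From F to Eb: 10 semitones over a seventh = minor.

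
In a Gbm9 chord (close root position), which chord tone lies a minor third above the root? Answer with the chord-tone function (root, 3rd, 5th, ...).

3rd

Gbm9: Gb, Bbb, Db, Fb, Ab.
The root is Gb. A minor third above Gb is Bbb.
Bbb is the chord's 3rd.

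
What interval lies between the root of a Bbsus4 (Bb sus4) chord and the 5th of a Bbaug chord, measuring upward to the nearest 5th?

augmented fifth

The root of Bbsus4 (Bb sus4) is Bb; the 5th of Bbaug is F#.
5 letter names make it a fifth; at 8 semitones (a half step wider than perfect) the quality is augmented.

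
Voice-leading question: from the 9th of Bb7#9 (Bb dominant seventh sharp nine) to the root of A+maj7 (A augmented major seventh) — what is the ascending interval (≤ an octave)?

Bb7#9 (Bb dominant seventh sharp nine) has C# as its 9th, and A+maj7 (A augmented major seventh) has A as its root.
C# up to A is 8 semitones, a half step narrower than a major sixth, so the interval is minor.

minor sixth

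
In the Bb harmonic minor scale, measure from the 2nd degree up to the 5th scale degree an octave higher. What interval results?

perfect eleventh

The scale runs Bb C Db Eb F Gb A.
That puts C below F.
C up to F spans 11 letter names and 17 semitones — a perfect eleventh.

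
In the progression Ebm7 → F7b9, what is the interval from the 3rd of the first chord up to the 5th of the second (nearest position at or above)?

The 3rd of Ebm7 is Gb; the 5th of F7b9 is C.
From Gb to C: 6 semitones over a fourth = augmented.

A4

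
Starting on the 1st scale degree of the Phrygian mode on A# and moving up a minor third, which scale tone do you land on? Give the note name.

The scale is A# B C# D# E# F# G#.
The 1st scale degree is A#; a minor third above that is C# — scale degree 3.

C#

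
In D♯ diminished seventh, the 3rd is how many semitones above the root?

3

D♯dim7: D♯-F♯-A-C.
D♯ to F♯ is a minor third: 3 semitones.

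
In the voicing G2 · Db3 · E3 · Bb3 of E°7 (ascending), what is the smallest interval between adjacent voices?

augmented second

Adjacent intervals: G2→Db3 = diminished fifth; Db3→E3 = augmented second; E3→Bb3 = diminished fifth.
The smallest is Db3 to E3, an augmented second (3 semitones).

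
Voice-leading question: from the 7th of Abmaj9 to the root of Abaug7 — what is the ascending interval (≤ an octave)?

m2

The 7th of Abmaj9 is G; the root of Abaug7 is Ab.
G up to Ab is 1 semitone, a half step narrower than a major second, so the interval is minor.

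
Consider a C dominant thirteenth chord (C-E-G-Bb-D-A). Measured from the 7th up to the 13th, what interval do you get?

7th = Bb; 13th = A.
Counting 7 letters and 11 half steps from Bb gives a major seventh.

major seventh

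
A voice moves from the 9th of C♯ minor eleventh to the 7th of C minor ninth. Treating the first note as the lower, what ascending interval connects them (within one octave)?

C♯ minor eleventh has D♯ as its 9th, and C minor ninth has B♭ as its 7th.
D♯ up to B♭ is 7 semitones, a whole step narrower than a major sixth, so the interval is diminished.

d6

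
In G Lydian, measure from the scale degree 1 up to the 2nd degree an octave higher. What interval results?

G lydian: G A B C♯ D E F♯.
Scale degree 1 = G; degree 2 (up an octave) = A.
From G to A is 14 semitones, exactly the major ninth.

major 9th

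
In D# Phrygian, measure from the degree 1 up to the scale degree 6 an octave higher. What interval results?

minor thirteenth

D# phrygian: D# E F# G# A# B C#.
The degree 1 is D# and the degree 6 (up an octave) is B.
13 letter names make it a thirteenth; at 20 semitones (a half step narrower than major) the quality is minor.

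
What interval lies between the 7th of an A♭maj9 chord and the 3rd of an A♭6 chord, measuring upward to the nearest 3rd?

perfect fourth

The 7th of A♭maj9 is G; the 3rd of A♭6 is C.
G up to C spans 4 letter names and 5 semitones — a perfect fourth.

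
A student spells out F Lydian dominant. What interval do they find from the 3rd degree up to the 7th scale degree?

The scale runs F G A B C D E♭.
3rd degree = A; degree 7 = E♭.
From A to E♭: 6 semitones over a fifth = diminished.

diminished fifth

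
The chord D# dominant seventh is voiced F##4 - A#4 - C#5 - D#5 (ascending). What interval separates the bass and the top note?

m6

The outer voices are F##4 and D#5.
From F## to D#: 8 semitones over a sixth = minor.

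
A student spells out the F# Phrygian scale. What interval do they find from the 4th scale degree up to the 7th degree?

Spelling the F# Phrygian scale: F# G A B C# D E.
That puts B below E.
Counting 4 letters and 5 half steps from B gives a perfect fourth.

perfect fourth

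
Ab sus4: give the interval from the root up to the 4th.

perfect fourth

Spelling the chord: Ab, Db, Eb.
The root is Ab and the 4th is Db.
Ab up to Db spans 4 letter names and 5 semitones — a perfect fourth.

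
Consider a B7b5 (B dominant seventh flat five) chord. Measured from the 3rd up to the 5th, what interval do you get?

The chord tones of B dominant seventh flat five are B-D#-F-A.
So we need the interval from D# up to F.
3 letter names make it a third; at 2 semitones (a whole step narrower than major) the quality is diminished.

diminished third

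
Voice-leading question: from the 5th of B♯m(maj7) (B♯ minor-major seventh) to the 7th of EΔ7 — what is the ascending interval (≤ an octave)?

m6

The 5th of B♯m(maj7) (B♯ minor-major seventh) is F𝄪; the 7th of EΔ7 is D♯.
6 letter names make it a sixth; at 8 semitones (a half step narrower than major) the quality is minor.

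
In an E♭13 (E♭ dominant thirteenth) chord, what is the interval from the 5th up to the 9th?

E♭13 (E♭ dominant thirteenth) is spelled E♭–G–B♭–D♭–F–C.
5th = B♭; 9th = F.
From B♭ to F is 7 semitones, exactly the perfect fifth.

perfect fifth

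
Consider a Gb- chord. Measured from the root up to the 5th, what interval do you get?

Gb minor: Gb-Bbb-Db.
That puts Gb below Db.
From Gb to Db is 7 semitones, exactly the perfect fifth.

perfect 5th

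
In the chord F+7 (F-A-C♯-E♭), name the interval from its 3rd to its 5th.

The 3rd is A and the 5th is C♯.
From A to C♯ is 4 semitones, exactly the major third.

major third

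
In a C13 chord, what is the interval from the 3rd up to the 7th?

d5

The chord tones of C13 (C dominant thirteenth) are C, E, G, B♭, D, A.
The 3rd is E and the 7th is B♭.
From E to B♭: 6 semitones over a fifth = diminished.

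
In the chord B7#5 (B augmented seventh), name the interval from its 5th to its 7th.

Spelling the chord: B-D♯-F𝄪-A.
That puts F𝄪 below A.
F𝄪 up to A is 2 semitones, a whole step narrower than a major third, so the interval is diminished.

diminished 3rd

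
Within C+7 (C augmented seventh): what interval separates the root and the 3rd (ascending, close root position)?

C augmented seventh: C E G# Bb.
That puts C below E.
From C to E is 4 semitones, exactly the major third.

M3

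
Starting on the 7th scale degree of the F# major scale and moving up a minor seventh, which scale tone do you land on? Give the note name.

D#

The scale is F# G# A# B C# D# E#.
The 7th scale degree is E#; a minor seventh above that is D# — scale degree 6.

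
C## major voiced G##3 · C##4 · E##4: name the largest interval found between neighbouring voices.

Adjacent intervals: G##3→C##4 = perfect fourth; C##4→E##4 = major third.
The largest is G##3 to C##4, a perfect fourth (5 semitones).

perfect fourth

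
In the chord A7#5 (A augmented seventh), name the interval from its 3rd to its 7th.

Spelling the chord: A C# E# G.
3rd = C#; 7th = G.
5 letter names make it a fifth; at 6 semitones (a half step narrower than perfect) the quality is diminished.

d5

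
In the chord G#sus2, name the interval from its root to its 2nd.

major second

The chord tones of G#sus2 are G# A# D#.
Root = G#; 2nd = A#.
Counting 2 letters and 2 half steps from G# gives a major second.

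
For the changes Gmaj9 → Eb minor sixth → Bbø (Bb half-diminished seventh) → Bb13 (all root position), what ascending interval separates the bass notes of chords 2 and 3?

The roots are Eb and Bb.
Counting 5 letters and 7 half steps from Eb gives a perfect fifth.

perfect fifth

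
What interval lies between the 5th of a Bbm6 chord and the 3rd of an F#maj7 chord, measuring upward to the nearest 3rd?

augmented third

The 5th of Bbm6 is F; the 3rd of F#maj7 is A#.
3 letter names make it a third; at 5 semitones (a half step wider than major) the quality is augmented.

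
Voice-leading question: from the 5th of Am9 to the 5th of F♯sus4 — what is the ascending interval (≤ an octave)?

major sixth

Am9 has E as its 5th, and F♯sus4 has C♯ as its 5th.
Counting 6 letters and 9 half steps from E gives a major sixth.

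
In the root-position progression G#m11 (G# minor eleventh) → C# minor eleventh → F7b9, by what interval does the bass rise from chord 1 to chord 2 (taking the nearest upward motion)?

The roots are G# and C#.
From G# to C# is 5 semitones, exactly the perfect fourth.

perfect fourth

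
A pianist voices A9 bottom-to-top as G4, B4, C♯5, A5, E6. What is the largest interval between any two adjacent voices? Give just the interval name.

minor 6th

Adjacent intervals: G4→B4 = major third; B4→C♯5 = major second; C♯5→A5 = minor sixth; A5→E6 = perfect fifth.
The largest is C♯5 to A5, a minor sixth (8 semitones).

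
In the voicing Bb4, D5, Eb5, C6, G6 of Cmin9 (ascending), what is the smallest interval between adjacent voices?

Adjacent intervals: Bb4→D5 = major third; D5→Eb5 = minor second; Eb5→C6 = major sixth; C6→G6 = perfect fifth.
The smallest is D5 to Eb5, a minor second (1 semitone).

minor second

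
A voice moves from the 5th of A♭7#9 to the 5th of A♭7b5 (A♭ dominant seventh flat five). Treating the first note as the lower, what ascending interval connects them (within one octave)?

diminished octave

The 5th of A♭7#9 is E♭; the 5th of A♭7b5 (A♭ dominant seventh flat five) is E𝄫.
8 letter names make it an octave; at 11 semitones (a half step narrower than perfect) the quality is diminished.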